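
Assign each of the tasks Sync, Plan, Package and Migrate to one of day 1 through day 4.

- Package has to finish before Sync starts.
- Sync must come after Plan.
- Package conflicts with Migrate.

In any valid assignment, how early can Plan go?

day 1

Downstream work caps Plan at day 3.
Plan at day 1 is achievable: Package=day 1, Sync=day 2, Migrate=day 2, Plan=day 1.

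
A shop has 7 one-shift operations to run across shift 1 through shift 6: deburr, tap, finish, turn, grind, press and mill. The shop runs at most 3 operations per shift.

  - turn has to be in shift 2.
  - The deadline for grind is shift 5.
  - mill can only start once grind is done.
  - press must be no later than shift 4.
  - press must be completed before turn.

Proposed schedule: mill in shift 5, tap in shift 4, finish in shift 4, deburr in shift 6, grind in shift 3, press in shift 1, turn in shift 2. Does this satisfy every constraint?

The deadline for grind is shift 5 — holds.
press must be no later than shift 4 — holds.
mill can only start once grind is done — holds.
The shop runs at most 3 operations per shift — holds.
turn has to be in shift 2 — holds.
press must be completed before turn — holds.

Yes, all constraints hold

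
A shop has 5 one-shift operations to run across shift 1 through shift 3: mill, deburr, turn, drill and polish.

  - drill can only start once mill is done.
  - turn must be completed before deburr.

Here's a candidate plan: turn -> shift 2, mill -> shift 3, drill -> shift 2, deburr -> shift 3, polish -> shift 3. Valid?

turn must be completed before deburr — holds.
drill can only start once mill is done — violated.

No — it violates: drill can only start once mill is done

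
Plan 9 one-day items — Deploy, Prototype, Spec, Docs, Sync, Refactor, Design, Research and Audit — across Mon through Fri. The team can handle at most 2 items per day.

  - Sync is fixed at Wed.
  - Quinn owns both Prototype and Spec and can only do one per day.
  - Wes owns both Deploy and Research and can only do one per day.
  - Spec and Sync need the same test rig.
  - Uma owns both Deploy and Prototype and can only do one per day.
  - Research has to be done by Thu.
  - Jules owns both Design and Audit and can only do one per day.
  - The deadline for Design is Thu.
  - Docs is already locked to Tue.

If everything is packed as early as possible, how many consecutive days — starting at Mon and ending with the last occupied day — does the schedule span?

5

With at most 2 per day and 9 work items, at least 5 days are needed.
Sync can't be placed before Wed — that is day 3 counting from Mon — so the schedule must run through at least 3 days.
5 works (last occupied day: Fri): for example Deploy -> Tue; Sync -> Wed; Docs -> Tue; Audit -> Fri; Spec -> Thu; Refactor -> Thu; Research -> Mon; Design -> Mon; Prototype -> Wed.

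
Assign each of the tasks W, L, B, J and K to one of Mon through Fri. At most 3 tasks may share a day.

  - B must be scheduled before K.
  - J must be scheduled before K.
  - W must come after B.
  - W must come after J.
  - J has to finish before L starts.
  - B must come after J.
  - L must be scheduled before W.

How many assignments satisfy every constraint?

40

Splitting on W: it can be Wed (3), Thu (12), Fri (25). Listing each branch's schedules as (L, B, J, K):
W=Wed: (Tue,Tue,Mon,Wed) (Tue,Tue,Mon,Thu) (Tue,Tue,Mon,Fri) — 3.
W=Thu: (Tue,Tue,Mon,Wed) (Tue,Tue,Mon,Thu) (Tue,Tue,Mon,Fri) (Tue,Wed,Mon,Thu) (Tue,Wed,Mon,Fri) (Wed,Tue,Mon,Wed) (Wed,Tue,Mon,Thu) (Wed,Tue,Mon,Fri) (Wed,Wed,Mon,Thu) (Wed,Wed,Mon,Fri) (Wed,Wed,Tue,Thu) (Wed,Wed,Tue,Fri) — 12.
W=Fri: (Tue,Tue,Mon,Wed) (Tue,Tue,Mon,Thu) (Tue,Tue,Mon,Fri) (Tue,Wed,Mon,Thu) (Tue,Wed,Mon,Fri) (Tue,Thu,Mon,Fri) (Wed,Tue,Mon,Wed) (Wed,Tue,Mon,Thu) (Wed,Tue,Mon,Fri) (Wed,Wed,Mon,Thu) (Wed,Wed,Mon,Fri) (Wed,Wed,Tue,Thu) (Wed,Wed,Tue,Fri) (Wed,Thu,Mon,Fri) (Wed,Thu,Tue,Fri) (Thu,Tue,Mon,Wed) (Thu,Tue,Mon,Thu) (Thu,Tue,Mon,Fri) (Thu,Wed,Mon,Thu) (Thu,Wed,Mon,Fri) (Thu,Wed,Tue,Thu) (Thu,Wed,Tue,Fri) (Thu,Thu,Mon,Fri) (Thu,Thu,Tue,Fri) (Thu,Thu,Wed,Fri) — 25.
Summing: 3 + 12 + 25 = 40.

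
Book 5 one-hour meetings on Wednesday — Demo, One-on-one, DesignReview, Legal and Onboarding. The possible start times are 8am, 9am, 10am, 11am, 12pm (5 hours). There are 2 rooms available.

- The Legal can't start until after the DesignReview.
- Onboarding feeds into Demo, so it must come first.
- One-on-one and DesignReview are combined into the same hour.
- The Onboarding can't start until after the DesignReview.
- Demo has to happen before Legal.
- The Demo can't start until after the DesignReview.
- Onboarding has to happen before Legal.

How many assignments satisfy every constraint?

5

Splitting on Demo: it can be 10am (2), 11am (3). Listing each branch's schedules as (One-on-one, DesignReview, Legal, Onboarding):
Demo=10am: (8am,8am,11am,9am) (8am,8am,12pm,9am) — 2.
Demo=11am: (8am,8am,12pm,9am) (8am,8am,12pm,10am) (9am,9am,12pm,10am) — 3.
Summing: 2 + 3 = 5.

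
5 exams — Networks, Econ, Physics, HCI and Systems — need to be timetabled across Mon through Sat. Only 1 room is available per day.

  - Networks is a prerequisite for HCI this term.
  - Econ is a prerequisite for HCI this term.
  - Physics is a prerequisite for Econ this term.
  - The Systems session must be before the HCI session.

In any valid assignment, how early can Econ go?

Tue

Precedence pushes Econ to at least Tue; downstream work caps Econ at Fri.
Econ at Tue is achievable: Econ in Tue; Systems in Thu; Networks in Wed; HCI in Fri; Physics in Mon.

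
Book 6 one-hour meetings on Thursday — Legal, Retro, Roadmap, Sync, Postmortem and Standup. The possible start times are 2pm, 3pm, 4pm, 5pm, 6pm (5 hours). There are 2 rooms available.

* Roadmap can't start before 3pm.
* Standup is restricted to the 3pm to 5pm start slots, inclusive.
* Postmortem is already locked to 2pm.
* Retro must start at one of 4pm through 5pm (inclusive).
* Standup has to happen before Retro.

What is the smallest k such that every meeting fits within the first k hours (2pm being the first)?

3

The precedence chain requires at least 2 distinct hours.
With at most 2 per hour and 6 meetings, at least 3 hours are needed.
Retro can't be placed before 4pm — that is hour 3 counting from 2pm — so the schedule must run through at least 3 hours.
3 works (last occupied hour: 4pm): for example Legal in 2pm; Standup in 3pm; Sync in 4pm; Postmortem in 2pm; Roadmap in 3pm; Retro in 4pm.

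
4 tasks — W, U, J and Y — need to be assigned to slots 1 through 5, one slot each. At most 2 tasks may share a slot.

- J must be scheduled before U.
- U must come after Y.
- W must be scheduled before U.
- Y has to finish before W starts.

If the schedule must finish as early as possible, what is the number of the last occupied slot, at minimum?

3

The precedence chain requires at least 3 distinct slots.
With at most 2 per slot and 4 tasks, at least 2 slots are needed.
3 works (last occupied slot: 3): for example J=1, W=2, Y=1, U=3.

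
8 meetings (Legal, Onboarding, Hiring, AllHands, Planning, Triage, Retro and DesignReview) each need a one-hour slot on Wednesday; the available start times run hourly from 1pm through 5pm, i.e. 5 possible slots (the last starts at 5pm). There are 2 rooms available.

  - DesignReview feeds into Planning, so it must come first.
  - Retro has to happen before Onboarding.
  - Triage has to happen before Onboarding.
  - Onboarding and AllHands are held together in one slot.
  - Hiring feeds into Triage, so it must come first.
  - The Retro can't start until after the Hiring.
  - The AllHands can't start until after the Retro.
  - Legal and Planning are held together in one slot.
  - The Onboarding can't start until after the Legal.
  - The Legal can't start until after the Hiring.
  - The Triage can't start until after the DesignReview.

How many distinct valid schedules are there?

Splitting on Legal: it can be 2pm (5), 3pm (9), 4pm (8). Listing each branch's schedules as (Onboarding, Hiring, AllHands, Planning, Triage, Retro, DesignReview):
Legal=2pm: (4pm,1pm,4pm,2pm,3pm,3pm,1pm) (5pm,1pm,5pm,2pm,3pm,3pm,1pm) (5pm,1pm,5pm,2pm,3pm,4pm,1pm) (5pm,1pm,5pm,2pm,4pm,3pm,1pm) (5pm,1pm,5pm,2pm,4pm,4pm,1pm) — 5.
Legal=3pm: (4pm,1pm,4pm,3pm,2pm,2pm,1pm) (5pm,1pm,5pm,3pm,2pm,2pm,1pm) (5pm,1pm,5pm,3pm,2pm,4pm,1pm) (5pm,1pm,5pm,3pm,4pm,2pm,1pm) (5pm,1pm,5pm,3pm,4pm,2pm,2pm) (5pm,1pm,5pm,3pm,4pm,4pm,1pm) (5pm,1pm,5pm,3pm,4pm,4pm,2pm) (5pm,2pm,5pm,3pm,4pm,4pm,1pm) (5pm,2pm,5pm,3pm,4pm,4pm,2pm) — 9.
Legal=4pm: (5pm,1pm,5pm,4pm,2pm,2pm,1pm) (5pm,1pm,5pm,4pm,2pm,3pm,1pm) (5pm,1pm,5pm,4pm,3pm,2pm,1pm) (5pm,1pm,5pm,4pm,3pm,2pm,2pm) (5pm,1pm,5pm,4pm,3pm,3pm,1pm) (5pm,1pm,5pm,4pm,3pm,3pm,2pm) (5pm,2pm,5pm,4pm,3pm,3pm,1pm) (5pm,2pm,5pm,4pm,3pm,3pm,2pm) — 8.
Summing: 5 + 9 + 8 = 22.

22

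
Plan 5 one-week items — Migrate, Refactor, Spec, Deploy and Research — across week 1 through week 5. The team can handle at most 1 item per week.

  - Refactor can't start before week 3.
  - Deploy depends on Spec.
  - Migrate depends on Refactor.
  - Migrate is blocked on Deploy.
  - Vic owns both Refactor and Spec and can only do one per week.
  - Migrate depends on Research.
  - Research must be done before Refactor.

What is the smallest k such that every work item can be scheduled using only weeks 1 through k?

The precedence chain requires at least 3 distinct weeks.
With at most 1 per week and 5 work items, at least 5 weeks are needed.
Propagating the time windows through the other constraints, Migrate can't land before week 4, so the schedule must run through at least week 4.
5 works (last occupied week: week 5): for example Refactor -> week 3, Migrate -> week 5, Spec -> week 2, Deploy -> week 4, Research -> week 1.

5 weeks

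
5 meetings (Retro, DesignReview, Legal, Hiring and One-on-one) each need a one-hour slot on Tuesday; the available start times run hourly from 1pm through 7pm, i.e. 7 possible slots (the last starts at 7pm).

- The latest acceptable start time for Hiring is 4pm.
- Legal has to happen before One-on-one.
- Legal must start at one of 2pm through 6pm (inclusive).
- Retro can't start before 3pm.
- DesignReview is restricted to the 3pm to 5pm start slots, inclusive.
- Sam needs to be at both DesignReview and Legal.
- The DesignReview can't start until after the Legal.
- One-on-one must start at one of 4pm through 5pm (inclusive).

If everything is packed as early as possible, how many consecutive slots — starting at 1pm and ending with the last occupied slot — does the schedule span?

The precedence chain requires at least 2 distinct slots.
One-on-one can't be placed before 4pm — that is slot 4 counting from 1pm — so the schedule must run through at least 4 slots.
4 works (last occupied slot: 4pm): for example DesignReview=3pm, Legal=2pm, Retro=3pm, Hiring=1pm, One-on-one=4pm.

4 slots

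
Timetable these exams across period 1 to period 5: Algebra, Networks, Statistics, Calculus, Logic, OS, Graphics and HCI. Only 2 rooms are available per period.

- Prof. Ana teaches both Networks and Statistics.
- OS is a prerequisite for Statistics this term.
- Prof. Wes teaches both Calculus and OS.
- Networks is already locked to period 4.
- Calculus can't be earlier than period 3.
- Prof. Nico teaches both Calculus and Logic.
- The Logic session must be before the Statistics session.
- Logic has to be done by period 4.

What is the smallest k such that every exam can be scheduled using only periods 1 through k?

4 periods

The precedence chain requires at least 2 distinct periods.
With at most 2 per period and 8 exams, at least 4 periods are needed.
Networks can't be placed before period 4, so the schedule must run through at least period 4.
4 works (last occupied period: period 4): for example Statistics -> period 2, Networks -> period 4, Algebra -> period 2, Graphics -> period 3, OS -> period 1, Logic -> period 1, HCI -> period 4, Calculus -> period 3.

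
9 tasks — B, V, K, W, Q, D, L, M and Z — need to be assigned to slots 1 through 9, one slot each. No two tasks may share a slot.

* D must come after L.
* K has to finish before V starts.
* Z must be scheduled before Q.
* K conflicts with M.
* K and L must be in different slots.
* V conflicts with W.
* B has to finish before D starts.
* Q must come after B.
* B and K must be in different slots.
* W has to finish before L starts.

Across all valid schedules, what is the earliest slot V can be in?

Precedence pushes V to at least 2.
V at 2 is achievable: W=6, Z=4, K=1, V=2, M=9, L=7, B=3, D=8, Q=5.

2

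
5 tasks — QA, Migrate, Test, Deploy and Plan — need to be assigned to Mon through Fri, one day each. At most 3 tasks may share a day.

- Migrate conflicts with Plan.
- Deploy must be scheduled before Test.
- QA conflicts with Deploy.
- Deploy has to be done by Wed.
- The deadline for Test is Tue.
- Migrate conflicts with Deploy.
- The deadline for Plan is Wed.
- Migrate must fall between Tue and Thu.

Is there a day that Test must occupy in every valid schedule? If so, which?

Tue

Precedence pushes Test to at least Tue; Test's own window allows nothing later than Tue.
So Test is pinned to Tue.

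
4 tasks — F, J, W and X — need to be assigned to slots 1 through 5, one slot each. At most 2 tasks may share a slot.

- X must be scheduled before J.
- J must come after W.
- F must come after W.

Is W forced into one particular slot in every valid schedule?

W can be 1 (e.g. F=2; W=1; J=2; X=1) or 2 (e.g. W in 2; X in 1; J in 3; F in 3).

No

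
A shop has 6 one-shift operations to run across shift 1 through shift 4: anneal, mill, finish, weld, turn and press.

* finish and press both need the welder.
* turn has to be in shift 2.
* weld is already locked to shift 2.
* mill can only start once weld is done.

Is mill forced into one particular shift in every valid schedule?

mill can be shift 3 (e.g. weld in shift 2, turn in shift 2, press in shift 2, finish in shift 1, anneal in shift 1, mill in shift 3) or shift 4 (e.g. press=shift 2; anneal=shift 1; mill=shift 4; turn=shift 2; finish=shift 1; weld=shift 2).

No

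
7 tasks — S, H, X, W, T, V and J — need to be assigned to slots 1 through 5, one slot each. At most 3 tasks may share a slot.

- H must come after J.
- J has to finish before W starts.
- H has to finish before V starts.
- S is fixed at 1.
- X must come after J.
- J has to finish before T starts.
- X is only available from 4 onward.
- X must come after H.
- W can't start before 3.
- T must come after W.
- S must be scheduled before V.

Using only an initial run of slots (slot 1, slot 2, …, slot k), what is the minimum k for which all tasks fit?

The precedence chain requires at least 3 distinct slots.
With at most 3 per slot and 7 tasks, at least 3 slots are needed.
X can't be placed before 4, so the schedule must run through at least slot 4.
4 works (last occupied slot: 4): for example X -> 4, V -> 3, H -> 2, S -> 1, T -> 4, W -> 3, J -> 1.

4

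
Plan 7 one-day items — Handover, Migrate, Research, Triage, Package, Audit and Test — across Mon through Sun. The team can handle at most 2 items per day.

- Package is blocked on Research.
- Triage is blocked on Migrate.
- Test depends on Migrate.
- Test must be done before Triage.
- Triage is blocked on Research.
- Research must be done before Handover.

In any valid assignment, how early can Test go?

Tue

Precedence pushes Test to at least Tue; downstream work caps Test at Sat.
Test at Tue is achievable: Migrate -> Mon, Test -> Tue, Research -> Mon, Audit -> Thu, Package -> Wed, Triage -> Wed, Handover -> Tue.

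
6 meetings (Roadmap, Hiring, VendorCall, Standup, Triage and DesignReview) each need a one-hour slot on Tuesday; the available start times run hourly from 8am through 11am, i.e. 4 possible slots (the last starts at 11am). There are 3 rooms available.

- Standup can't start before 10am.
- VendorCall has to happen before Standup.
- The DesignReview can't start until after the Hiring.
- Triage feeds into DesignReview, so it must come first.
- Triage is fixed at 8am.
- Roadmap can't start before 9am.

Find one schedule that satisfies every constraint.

Hiring=8am, Roadmap=9am, Standup=10am, DesignReview=9am, VendorCall=8am, Triage=8am

Checking: Triage(8am) before DesignReview(9am); VendorCall(8am) before Standup(10am); Hiring(8am) before DesignReview(9am); Triage=8am in [8am,8am]; Roadmap=9am in [9am,11am]; Standup=10am in [10am,11am]; max 3 per slot (cap 3).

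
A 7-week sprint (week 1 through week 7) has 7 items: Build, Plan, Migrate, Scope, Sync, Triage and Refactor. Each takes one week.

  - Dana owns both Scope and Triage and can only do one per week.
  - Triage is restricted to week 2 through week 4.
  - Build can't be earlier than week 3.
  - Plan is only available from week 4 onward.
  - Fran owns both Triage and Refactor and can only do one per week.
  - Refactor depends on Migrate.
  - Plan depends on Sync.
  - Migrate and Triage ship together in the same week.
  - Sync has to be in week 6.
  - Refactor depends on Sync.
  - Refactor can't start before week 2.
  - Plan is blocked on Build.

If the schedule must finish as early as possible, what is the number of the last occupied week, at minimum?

The precedence chain requires at least 2 distinct weeks.
Propagating the time windows through the other constraints, Plan can't land before week 7, so the schedule must run through at least week 7.
7 works (last occupied week: week 7): for example Build=week 3; Sync=week 6; Triage=week 2; Plan=week 7; Refactor=week 7; Migrate=week 2; Scope=week 1.

7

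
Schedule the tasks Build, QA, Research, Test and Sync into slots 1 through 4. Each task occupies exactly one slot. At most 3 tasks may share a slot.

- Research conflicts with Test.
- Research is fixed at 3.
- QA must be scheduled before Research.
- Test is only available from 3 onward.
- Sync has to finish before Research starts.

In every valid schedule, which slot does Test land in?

4

Test's window is 3–4.
Research is fixed at 3, and Test can't share a slot with Research.
So Test must be 4.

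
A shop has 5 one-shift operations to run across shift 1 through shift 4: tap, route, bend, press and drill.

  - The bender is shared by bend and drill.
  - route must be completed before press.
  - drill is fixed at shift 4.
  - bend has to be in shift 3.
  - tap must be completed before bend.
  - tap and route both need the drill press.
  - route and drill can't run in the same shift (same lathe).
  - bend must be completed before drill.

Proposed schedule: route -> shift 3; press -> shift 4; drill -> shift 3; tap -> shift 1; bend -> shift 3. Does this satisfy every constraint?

Invalid. The bender is shared by bend and drill.

drill is fixed at shift 4 — violated.
The bender is shared by bend and drill — violated.
route and drill can't run in the same shift (same lathe) — violated.
tap and route both need the drill press — holds.
bend has to be in shift 3 — holds.
route must be completed before press — holds.
tap must be completed before bend — holds.
bend must be completed before drill — violated.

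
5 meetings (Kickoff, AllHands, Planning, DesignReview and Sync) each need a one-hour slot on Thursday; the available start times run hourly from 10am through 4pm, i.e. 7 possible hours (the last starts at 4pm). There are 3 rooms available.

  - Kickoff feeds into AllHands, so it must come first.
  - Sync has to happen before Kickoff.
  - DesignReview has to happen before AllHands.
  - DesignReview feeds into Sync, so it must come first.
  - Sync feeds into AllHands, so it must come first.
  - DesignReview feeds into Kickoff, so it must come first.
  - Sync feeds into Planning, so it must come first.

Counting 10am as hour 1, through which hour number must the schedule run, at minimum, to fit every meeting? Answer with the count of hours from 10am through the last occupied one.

4 hours

The precedence chain requires at least 4 distinct hours.
With at most 3 per hour and 5 meetings, at least 2 hours are needed.
4 works (last occupied hour: 1pm): for example AllHands in 1pm; Kickoff in 12pm; DesignReview in 10am; Planning in 12pm; Sync in 11am.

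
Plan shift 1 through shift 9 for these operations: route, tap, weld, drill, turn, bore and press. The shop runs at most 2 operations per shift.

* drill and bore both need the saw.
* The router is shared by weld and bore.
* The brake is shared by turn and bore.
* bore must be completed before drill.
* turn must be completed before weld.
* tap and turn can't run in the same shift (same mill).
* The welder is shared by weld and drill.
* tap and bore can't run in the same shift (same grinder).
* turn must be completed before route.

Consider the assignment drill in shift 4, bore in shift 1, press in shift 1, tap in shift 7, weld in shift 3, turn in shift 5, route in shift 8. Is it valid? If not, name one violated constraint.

No. turn must be completed before weld is not satisfied.

turn must be completed before weld — violated.
The shop runs at most 2 operations per shift — holds.
drill and bore both need the saw — holds.
bore must be completed before drill — holds.
turn must be completed before route — holds.
The brake is shared by turn and bore — holds.
tap and bore can't run in the same shift (same grinder) — holds.
tap and turn can't run in the same shift (same mill) — holds.
The router is shared by weld and bore — holds.
The welder is shared by weld and drill — holds.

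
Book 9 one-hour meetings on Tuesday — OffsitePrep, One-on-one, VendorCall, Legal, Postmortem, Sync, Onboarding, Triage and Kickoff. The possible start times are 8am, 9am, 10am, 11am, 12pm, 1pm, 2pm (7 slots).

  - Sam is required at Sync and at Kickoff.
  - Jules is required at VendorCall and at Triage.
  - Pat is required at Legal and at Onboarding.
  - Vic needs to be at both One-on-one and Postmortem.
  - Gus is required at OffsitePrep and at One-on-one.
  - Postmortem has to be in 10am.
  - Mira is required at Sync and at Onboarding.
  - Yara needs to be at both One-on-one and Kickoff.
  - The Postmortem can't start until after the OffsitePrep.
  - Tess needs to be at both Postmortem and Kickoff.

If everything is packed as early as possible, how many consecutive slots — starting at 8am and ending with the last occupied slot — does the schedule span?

3 slots

The precedence chain requires at least 2 distinct slots.
Postmortem can't be placed before 10am — that is slot 3 counting from 8am — so the schedule must run through at least 3 slots.
3 works (last occupied slot: 10am): for example Kickoff in 8am; OffsitePrep in 8am; Legal in 8am; One-on-one in 9am; Triage in 9am; VendorCall in 8am; Sync in 9am; Onboarding in 10am; Postmortem in 10am.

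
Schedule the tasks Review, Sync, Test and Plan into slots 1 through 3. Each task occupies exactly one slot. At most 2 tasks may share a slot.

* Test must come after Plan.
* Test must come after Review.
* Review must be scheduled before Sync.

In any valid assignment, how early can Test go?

Precedence pushes Test to at least 2.
Test at 2 is achievable: Test in 2; Plan in 1; Review in 1; Sync in 2.

2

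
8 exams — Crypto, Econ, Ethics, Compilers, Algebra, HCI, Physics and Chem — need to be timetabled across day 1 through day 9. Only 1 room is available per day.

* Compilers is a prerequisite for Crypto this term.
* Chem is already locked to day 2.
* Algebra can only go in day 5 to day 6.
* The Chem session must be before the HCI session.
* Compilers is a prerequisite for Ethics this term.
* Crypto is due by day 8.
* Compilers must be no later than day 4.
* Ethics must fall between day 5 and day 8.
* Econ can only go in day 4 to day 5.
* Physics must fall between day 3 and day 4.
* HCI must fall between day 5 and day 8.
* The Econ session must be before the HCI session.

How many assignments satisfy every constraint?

16

Splitting on Econ: it can be day 4 (12), day 5 (4). Listing each branch's schedules as (Crypto, Ethics, Compilers, Algebra, HCI, Physics, Chem) by day number:
Econ=day 4: (5,7,1,6,8,3,2) (5,8,1,6,7,3,2) (6,7,1,5,8,3,2) (6,8,1,5,7,3,2) (7,5,1,6,8,3,2) (7,6,1,5,8,3,2) (7,8,1,5,6,3,2) (7,8,1,6,5,3,2) (8,5,1,6,7,3,2) (8,6,1,5,7,3,2) (8,7,1,5,6,3,2) (8,7,1,6,5,3,2) — 12.
Econ=day 5: (3,7,1,6,8,4,2) (3,8,1,6,7,4,2) (4,7,1,6,8,3,2) (4,8,1,6,7,3,2) — 4.
Summing: 12 + 4 = 16.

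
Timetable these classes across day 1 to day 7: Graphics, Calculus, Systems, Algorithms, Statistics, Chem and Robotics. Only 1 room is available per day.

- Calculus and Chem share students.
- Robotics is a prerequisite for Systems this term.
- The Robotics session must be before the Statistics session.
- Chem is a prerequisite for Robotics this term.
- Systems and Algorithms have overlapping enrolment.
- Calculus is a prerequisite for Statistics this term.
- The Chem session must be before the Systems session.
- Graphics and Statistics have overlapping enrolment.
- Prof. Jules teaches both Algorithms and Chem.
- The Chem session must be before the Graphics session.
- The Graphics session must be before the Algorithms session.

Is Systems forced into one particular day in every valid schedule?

Systems can be day 3 (e.g. Algorithms -> day 7; Chem -> day 1; Robotics -> day 2; Systems -> day 3; Calculus -> day 5; Graphics -> day 4; Statistics -> day 6) or day 4 (e.g. Algorithms in day 7, Calculus in day 5, Systems in day 4, Chem in day 1, Statistics in day 6, Robotics in day 2, Graphics in day 3).

No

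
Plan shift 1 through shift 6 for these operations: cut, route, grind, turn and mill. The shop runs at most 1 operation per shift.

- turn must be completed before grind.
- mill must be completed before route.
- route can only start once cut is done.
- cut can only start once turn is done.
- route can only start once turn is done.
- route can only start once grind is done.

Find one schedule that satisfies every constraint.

mill in shift 4; grind in shift 3; cut in shift 2; turn in shift 1; route in shift 5

Checking: turn(shift 1) before route(shift 5); cut(shift 2) before route(shift 5); turn(shift 1) before grind(shift 3); grind(shift 3) before route(shift 5); turn(shift 1) before cut(shift 2); mill(shift 4) before route(shift 5); max 1 per shift (cap 1).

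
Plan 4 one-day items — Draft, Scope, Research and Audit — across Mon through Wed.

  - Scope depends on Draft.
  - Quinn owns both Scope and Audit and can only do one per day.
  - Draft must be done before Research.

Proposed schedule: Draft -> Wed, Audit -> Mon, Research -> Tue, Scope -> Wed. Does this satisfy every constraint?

No — it violates: Draft must be done before Research

Scope depends on Draft — violated.
Draft must be done before Research — violated.
Quinn owns both Scope and Audit and can only do one per day — holds.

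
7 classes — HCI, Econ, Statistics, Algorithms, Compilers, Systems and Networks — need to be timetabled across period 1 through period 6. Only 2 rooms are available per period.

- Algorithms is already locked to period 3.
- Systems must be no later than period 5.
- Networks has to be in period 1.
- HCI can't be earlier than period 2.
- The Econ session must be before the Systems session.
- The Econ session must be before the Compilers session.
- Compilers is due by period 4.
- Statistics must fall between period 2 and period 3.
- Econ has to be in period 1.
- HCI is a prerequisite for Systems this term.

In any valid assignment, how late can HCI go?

period 4

HCI is available from period 2; downstream work caps HCI at period 4.
HCI at period 4 is achievable: Systems -> period 5, Statistics -> period 2, Algorithms -> period 3, Compilers -> period 2, Econ -> period 1, Networks -> period 1, HCI -> period 4.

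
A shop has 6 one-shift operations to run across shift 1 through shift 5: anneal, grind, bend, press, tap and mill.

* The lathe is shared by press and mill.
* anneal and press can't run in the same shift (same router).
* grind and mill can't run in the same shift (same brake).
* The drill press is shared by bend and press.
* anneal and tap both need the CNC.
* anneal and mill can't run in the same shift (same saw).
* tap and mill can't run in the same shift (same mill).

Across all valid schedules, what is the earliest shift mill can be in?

mill at shift 1 is achievable: mill -> shift 1; grind -> shift 2; tap -> shift 3; anneal -> shift 2; bend -> shift 1; press -> shift 3.

shift 1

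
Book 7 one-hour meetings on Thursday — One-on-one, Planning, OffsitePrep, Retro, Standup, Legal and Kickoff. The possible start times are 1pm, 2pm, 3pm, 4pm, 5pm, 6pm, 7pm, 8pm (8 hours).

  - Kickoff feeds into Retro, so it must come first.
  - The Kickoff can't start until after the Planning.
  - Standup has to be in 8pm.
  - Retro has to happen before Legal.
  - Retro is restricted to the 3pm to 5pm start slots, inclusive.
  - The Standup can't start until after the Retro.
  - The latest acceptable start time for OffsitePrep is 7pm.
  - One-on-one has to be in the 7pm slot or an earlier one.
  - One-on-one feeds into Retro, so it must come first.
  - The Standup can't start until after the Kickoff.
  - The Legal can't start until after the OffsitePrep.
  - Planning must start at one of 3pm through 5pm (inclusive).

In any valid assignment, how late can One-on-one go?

4pm

One-on-one's own window allows nothing later than 7pm; downstream work caps One-on-one at 4pm.
One-on-one at 4pm is achievable: Legal -> 6pm, Kickoff -> 4pm, Standup -> 8pm, Retro -> 5pm, OffsitePrep -> 1pm, Planning -> 3pm, One-on-one -> 4pm.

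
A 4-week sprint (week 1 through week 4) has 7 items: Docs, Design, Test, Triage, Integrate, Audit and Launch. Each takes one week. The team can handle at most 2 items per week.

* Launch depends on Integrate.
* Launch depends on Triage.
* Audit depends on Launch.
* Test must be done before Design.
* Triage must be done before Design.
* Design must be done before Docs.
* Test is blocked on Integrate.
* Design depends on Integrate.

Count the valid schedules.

4

Enumerating: Triage -> week 1, Design -> week 3, Test -> week 2, Docs -> week 4, Audit -> week 3, Integrate -> week 1, Launch -> week 2 | Design=week 3, Integrate=week 1, Docs=week 4, Test=week 2, Launch=week 2, Triage=week 1, Audit=week 4 | Audit -> week 4, Design -> week 3, Triage -> week 1, Launch -> week 3, Docs -> week 4, Test -> week 2, Integrate -> week 1 | Launch=week 3, Triage=week 2, Integrate=week 1, Design=week 3, Docs=week 4, Test=week 2, Audit=week 4.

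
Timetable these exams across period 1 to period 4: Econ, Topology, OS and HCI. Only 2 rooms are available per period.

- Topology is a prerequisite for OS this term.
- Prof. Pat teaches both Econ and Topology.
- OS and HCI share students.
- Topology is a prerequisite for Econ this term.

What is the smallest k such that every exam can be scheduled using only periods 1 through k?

2

The precedence chain requires at least 2 distinct periods.
With at most 2 per period and 4 exams, at least 2 periods are needed.
2 works (last occupied period: period 2): for example OS=period 2; HCI=period 1; Econ=period 2; Topology=period 1.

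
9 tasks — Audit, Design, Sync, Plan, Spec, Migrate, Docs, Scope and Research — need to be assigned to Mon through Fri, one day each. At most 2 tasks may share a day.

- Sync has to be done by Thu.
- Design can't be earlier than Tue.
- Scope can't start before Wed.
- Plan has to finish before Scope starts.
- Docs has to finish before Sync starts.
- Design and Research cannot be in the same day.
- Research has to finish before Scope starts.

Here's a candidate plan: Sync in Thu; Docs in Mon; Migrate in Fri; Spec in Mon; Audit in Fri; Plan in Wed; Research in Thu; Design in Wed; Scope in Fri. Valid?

No. At most 2 tasks may share a day is not satisfied.

Research has to finish before Scope starts — holds.
Plan has to finish before Scope starts — holds.
Sync has to be done by Thu — holds.
Design can't be earlier than Tue — holds.
Design and Research cannot be in the same day — holds.
Scope can't start before Wed — holds.
Docs has to finish before Sync starts — holds.
At most 2 tasks may share a day — violated.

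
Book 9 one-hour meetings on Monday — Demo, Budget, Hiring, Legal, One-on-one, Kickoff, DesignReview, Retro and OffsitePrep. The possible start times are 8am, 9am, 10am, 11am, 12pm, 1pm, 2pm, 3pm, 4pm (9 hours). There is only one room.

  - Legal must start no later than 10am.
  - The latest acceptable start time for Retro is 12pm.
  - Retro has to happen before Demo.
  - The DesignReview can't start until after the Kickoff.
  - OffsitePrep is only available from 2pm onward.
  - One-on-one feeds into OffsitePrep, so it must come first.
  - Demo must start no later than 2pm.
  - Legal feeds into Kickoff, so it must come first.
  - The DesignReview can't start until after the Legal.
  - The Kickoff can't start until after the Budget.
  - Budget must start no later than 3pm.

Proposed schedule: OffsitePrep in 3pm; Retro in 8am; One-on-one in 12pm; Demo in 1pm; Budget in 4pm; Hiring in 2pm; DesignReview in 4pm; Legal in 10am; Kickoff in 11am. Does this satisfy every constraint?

OffsitePrep is only available from 2pm onward — holds.
Budget must start no later than 3pm — violated.
The latest acceptable start time for Retro is 12pm — holds.
One-on-one feeds into OffsitePrep, so it must come first — holds.
The DesignReview can't start until after the Legal — holds.
Demo must start no later than 2pm — holds.
The Kickoff can't start until after the Budget — violated.
The DesignReview can't start until after the Kickoff — holds.
Legal feeds into Kickoff, so it must come first — holds.
There is only one room — violated.
Legal must start no later than 10am — holds.
Retro has to happen before Demo — holds.

No. Budget must start no later than 3pm is not satisfied.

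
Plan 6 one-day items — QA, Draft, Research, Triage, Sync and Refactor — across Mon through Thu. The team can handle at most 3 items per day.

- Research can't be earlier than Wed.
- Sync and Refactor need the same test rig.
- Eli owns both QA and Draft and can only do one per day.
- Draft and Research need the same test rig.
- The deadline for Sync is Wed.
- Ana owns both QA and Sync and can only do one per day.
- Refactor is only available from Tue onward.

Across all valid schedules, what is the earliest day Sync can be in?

Mon

Sync's own window allows nothing later than Wed.
Sync at Mon is achievable: Refactor -> Tue, QA -> Tue, Draft -> Mon, Triage -> Mon, Research -> Wed, Sync -> Mon.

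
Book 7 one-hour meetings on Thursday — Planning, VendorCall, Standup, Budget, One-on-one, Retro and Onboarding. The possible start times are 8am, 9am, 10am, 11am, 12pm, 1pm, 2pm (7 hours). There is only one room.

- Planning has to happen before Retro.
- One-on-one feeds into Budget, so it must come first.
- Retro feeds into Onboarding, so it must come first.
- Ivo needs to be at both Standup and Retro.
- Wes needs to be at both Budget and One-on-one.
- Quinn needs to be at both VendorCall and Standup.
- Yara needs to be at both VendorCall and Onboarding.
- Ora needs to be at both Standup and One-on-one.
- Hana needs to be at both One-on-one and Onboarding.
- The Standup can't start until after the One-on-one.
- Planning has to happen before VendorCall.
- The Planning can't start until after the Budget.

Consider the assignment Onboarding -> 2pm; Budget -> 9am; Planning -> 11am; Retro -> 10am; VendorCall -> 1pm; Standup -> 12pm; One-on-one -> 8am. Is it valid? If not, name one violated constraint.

The Planning can't start until after the Budget — holds.
Planning has to happen before VendorCall — holds.
Ora needs to be at both Standup and One-on-one — holds.
Retro feeds into Onboarding, so it must come first — holds.
Ivo needs to be at both Standup and Retro — holds.
There is only one room — holds.
One-on-one feeds into Budget, so it must come first — holds.
Hana needs to be at both One-on-one and Onboarding — holds.
Planning has to happen before Retro — violated.
The Standup can't start until after the One-on-one — holds.
Wes needs to be at both Budget and One-on-one — holds.
Yara needs to be at both VendorCall and Onboarding — holds.
Quinn needs to be at both VendorCall and Standup — holds.

No — it violates: Planning has to happen before Retro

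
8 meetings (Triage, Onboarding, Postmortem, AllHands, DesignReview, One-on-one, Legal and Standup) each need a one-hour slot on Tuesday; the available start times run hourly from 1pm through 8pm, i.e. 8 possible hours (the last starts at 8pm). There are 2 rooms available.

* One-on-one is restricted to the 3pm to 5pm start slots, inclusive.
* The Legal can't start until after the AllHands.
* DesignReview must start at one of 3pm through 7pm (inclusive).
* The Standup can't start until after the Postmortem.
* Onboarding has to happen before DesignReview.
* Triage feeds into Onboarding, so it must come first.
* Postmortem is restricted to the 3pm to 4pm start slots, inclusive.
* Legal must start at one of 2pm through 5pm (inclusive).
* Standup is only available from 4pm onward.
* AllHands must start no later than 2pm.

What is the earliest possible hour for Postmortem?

3pm

Postmortem is available from 3pm; Postmortem's own window allows nothing later than 4pm.
Postmortem at 3pm is achievable: Onboarding -> 2pm; Legal -> 2pm; Triage -> 1pm; Postmortem -> 3pm; DesignReview -> 4pm; One-on-one -> 3pm; AllHands -> 1pm; Standup -> 4pm.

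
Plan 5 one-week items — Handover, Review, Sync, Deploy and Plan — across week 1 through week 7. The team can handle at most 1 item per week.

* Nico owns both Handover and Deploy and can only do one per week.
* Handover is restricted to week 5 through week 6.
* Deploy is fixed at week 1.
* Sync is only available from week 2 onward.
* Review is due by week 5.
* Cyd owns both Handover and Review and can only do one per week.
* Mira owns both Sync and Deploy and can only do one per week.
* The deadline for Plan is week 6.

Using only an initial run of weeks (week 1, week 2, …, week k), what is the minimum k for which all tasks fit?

5

With at most 1 per week and 5 tasks, at least 5 weeks are needed.
Handover can't be placed before week 5, so the schedule must run through at least week 5.
5 works (last occupied week: week 5): for example Review -> week 3; Sync -> week 2; Deploy -> week 1; Plan -> week 4; Handover -> week 5.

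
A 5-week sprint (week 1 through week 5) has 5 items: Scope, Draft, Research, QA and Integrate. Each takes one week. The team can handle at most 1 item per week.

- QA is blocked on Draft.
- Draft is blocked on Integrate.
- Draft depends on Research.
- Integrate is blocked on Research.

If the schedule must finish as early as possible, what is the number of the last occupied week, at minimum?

The precedence chain requires at least 4 distinct weeks.
With at most 1 per week and 5 work items, at least 5 weeks are needed.
5 works (last occupied week: week 5): for example Research -> week 1; Scope -> week 5; QA -> week 4; Integrate -> week 2; Draft -> week 3.

week 5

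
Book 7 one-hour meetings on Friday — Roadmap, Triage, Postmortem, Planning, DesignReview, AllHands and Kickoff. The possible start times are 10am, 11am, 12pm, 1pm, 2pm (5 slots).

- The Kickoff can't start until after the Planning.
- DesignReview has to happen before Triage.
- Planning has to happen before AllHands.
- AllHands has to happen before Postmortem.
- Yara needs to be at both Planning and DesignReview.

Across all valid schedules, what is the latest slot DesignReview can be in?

1pm

Downstream work caps DesignReview at 1pm.
DesignReview at 1pm is achievable: Roadmap in 10am, AllHands in 11am, Postmortem in 12pm, Triage in 2pm, Kickoff in 11am, DesignReview in 1pm, Planning in 10am.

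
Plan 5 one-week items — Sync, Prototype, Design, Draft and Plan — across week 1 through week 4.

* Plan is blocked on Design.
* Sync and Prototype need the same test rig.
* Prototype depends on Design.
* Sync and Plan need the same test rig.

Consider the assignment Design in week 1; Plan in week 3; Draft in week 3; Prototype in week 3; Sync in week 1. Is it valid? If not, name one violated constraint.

Valid

Prototype depends on Design — holds.
Plan is blocked on Design — holds.
Sync and Prototype need the same test rig — holds.
Sync and Plan need the same test rig — holds.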